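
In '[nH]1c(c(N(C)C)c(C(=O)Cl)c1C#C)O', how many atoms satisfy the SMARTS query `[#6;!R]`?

5

The query [#6;!R] means: carbon not in any ring.
Check the 14 heavy atoms by environment: 1× n (aromatic, in 5-ring) → no; 4× c (aromatic, in 5-ring) → no; 2× O (acyclic) → no; 5× C (acyclic) → match; 1× Cl (acyclic) → no; 1× N (acyclic) → no.
That gives 5 matching atoms.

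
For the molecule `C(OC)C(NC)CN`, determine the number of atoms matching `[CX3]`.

Check the 8 heavy atoms by environment: 5× C (X4) → no; 1× O (X2) → no; 2× N (X3) → no.
No environment satisfies the query, so 0 matching atoms.

0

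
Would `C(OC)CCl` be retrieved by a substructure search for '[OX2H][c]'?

No

The pattern [OX2H][c] describes a hydroxyl oxygen attached to an aromatic carbon — a phenol.
The closest candidate here is a methoxy ether (-OCH3), but the oxygen has H0, not H1. No other fragment satisfies the full query, so there is no match.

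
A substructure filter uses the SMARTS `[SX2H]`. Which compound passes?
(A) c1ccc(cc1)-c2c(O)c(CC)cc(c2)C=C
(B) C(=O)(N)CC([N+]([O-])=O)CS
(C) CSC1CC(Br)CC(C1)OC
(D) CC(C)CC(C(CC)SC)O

B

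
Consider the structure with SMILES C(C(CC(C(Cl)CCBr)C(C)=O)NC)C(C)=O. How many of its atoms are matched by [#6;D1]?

The query [#6;D1] means: carbon bonded to exactly one heavy atom.
Check the 17 heavy atoms by environment: 4× C (D2) → no; 5× C (D3) → no; 1× N (D2) → no; 3× C (D1) → match; 1× Br (D1) → no; 2× O (D1) → no; 1× Cl (D1) → no.
That gives 3 matching atoms.

3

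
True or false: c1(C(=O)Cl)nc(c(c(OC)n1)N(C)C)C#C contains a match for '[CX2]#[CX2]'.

True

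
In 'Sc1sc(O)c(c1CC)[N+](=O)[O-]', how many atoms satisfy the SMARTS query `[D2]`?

2

The query [D2] means: atom with exactly two heavy-atom neighbours.
Check the 12 heavy atoms by environment: 1× s (aromatic, D2) → match; 4× c (aromatic, D3) → no; 2× O (D1) → no; 1× N (charge +1, D3) → no; 1× O (charge -1, D1) → no; 1× C (D2) → match; 1× C (D1) → no; 1× S (D1) → no.
Summing the matching environments: 1 + 1 = 2 matching atoms.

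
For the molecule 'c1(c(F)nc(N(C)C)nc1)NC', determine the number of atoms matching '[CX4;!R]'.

3

Check the 12 heavy atoms by environment: 2× n (aromatic, X2, in 6-ring) → no; 4× c (aromatic, X3, in 6-ring) → no; 1× F (X1, acyclic) → no; 2× N (X3, acyclic) → no; 3× C (X4, acyclic) → match.
That gives 3 matching atoms.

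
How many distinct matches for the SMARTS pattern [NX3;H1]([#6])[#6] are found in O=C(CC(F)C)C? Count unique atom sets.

[NX3;H1]([#6])[#6] is the SMARTS for a secondary amine: a trivalent nitrogen with one H, bonded to two carbons.
No fragment in the molecule satisfies every constraint, giving 0 matches.

0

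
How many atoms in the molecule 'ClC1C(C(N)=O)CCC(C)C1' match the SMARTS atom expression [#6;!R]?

2

The query [#6;!R] means: carbon not in any ring.
Check the 11 heavy atoms by environment: 6× C (in 6-ring) → no; 2× C (acyclic) → match; 1× O (acyclic) → no; 1× N (acyclic) → no; 1× Cl (acyclic) → no.
That gives 2 matching atoms.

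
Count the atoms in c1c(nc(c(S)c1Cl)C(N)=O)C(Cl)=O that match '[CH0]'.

2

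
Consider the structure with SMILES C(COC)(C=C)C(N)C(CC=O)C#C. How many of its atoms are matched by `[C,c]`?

Check the 14 heavy atoms by environment: 11× C → match; 2× O → no; 1× N → no.
That gives 11 matching atoms.

11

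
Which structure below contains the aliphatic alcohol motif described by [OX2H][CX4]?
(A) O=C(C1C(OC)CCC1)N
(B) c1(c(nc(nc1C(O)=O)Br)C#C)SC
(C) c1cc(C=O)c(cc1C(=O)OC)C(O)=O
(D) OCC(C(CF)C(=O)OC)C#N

[OX2H][CX4] describes a hydroxyl oxygen bound to an sp3 (X4) carbon (an aliphatic alcohol).
(A) has a methoxy ether (-OCH3) but the oxygen has H0 (ether), not H1.
(B) has a carboxylic acid group (-C(=O)OH) but the -OH is on a CX3 carbonyl carbon, not a CX4 carbon.
(C) has a carboxylic acid group (-C(=O)OH) but the -OH is on a CX3 carbonyl carbon, not a CX4 carbon.
(D) contains a hydroxyl group (-OH), which satisfies every atom and bond constraint.
So the answer is (D).

D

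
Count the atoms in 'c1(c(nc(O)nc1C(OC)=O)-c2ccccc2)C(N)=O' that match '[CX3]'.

Check the 20 heavy atoms by environment: 2× n (aromatic, X2) → no; 10× c (aromatic, X3) → no; 2× O (X2) → no; 2× C (X3) → match; 2× O (X1) → no; 1× C (X4) → no; 1× N (X3) → no.
That gives 2 matching atoms.

2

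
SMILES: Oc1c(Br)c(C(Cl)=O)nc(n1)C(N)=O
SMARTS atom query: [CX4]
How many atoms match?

0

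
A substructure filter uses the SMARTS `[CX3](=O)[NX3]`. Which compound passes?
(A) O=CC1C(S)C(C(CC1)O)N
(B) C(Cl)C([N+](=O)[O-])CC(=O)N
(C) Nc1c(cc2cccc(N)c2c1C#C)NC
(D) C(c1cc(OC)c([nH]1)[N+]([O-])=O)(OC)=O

B

[CX3](=O)[NX3] describes a carbonyl carbon bonded to a trivalent nitrogen (an amide).
(A) has a primary amino group (-NH2) but the -NH2 is not attached to a carbonyl carbon.
(B) contains a primary amide (-C(=O)NH2), which satisfies every atom and bond constraint.
(C) has a primary amino group (-NH2) but the -NH2 is not attached to a carbonyl carbon.
(D) has a methyl-ester group (-C(=O)OCH3) but the carbonyl is bonded to O, not to an NX3 nitrogen.
So the answer is (B).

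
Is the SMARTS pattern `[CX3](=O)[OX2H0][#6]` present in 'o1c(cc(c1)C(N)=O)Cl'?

No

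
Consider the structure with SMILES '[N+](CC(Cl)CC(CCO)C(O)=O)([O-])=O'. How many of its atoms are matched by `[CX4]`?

6

The query [CX4] means: C with X4: aliphatic carbon with exactly 4 total connections (bonds + H).
Check the 14 heavy atoms by environment: 6× C (X4) → match; 1× C (X3) → no; 2× O (X1) → no; 2× O (X2) → no; 1× Cl (X1) → no; 1× N (charge +1, X3) → no; 1× O (charge -1, X1) → no.
That gives 6 matching atoms.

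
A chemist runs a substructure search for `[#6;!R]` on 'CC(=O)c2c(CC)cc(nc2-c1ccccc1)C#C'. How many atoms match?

The query [#6;!R] means: carbon not in any ring.
Check the 19 heavy atoms by environment: 1× n (aromatic, in 6-ring) → no; 11× c (aromatic, in 6-ring) → no; 6× C (acyclic) → match; 1× O (acyclic) → no.
That gives 6 matching atoms.

6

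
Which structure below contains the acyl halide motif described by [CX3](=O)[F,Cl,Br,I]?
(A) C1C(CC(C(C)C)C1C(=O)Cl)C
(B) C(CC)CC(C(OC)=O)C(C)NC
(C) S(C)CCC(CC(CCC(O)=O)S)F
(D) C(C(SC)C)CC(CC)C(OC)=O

A

[CX3](=O)[F,Cl,Br,I] describes a carbonyl carbon bonded to a halogen (an acyl halide).
(A) contains an acyl chloride (-C(=O)Cl), which satisfies every atom and bond constraint.
(B) has a methyl-ester group (-C(=O)OCH3) but the carbonyl is bonded to -O-C, not to a halogen.
(C) has a carboxylic acid group (-C(=O)OH) but the carbonyl is bonded to -OH, not to a halogen.
(D) has a methyl-ester group (-C(=O)OCH3) but the carbonyl is bonded to -O-C, not to a halogen.
So the answer is (A).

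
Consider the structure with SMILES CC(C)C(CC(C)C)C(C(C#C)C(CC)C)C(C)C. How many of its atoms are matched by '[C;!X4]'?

2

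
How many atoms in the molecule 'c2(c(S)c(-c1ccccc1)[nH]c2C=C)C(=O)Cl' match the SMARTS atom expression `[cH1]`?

5

The query [cH1] means: aromatic carbon bearing exactly one hydrogen.
Check the 17 heavy atoms by environment: 1× n (aromatic, H1) → no; 5× c (aromatic, H0) → no; 1× C (H0) → no; 1× O (H0) → no; 1× Cl (H0) → no; 1× C (H1) → no; 1× C (H2) → no; 1× S (H1) → no; 5× c (aromatic, H1) → match.
That gives 5 matching atoms.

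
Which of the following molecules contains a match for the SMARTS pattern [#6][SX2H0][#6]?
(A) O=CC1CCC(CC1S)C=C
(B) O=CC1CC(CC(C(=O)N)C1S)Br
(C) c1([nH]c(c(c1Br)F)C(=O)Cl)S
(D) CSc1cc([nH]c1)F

[#6][SX2H0][#6] describes an aliphatic sulfur bridging two carbons with no H on the sulfur (a thioether).
(A) has a thiol (-SH) but the sulfur has H1, not H0 bridging two carbons.
(B) has a thiol (-SH) but the sulfur has H1, not H0 bridging two carbons.
(C) has a thiol (-SH) but the sulfur has H1, not H0 bridging two carbons.
(D) contains a methylthio ether (-SCH3), which satisfies every atom and bond constraint.
So the answer is (D).

D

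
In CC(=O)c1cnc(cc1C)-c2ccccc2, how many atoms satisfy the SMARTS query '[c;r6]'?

11

The query [c;r6] means: aromatic carbon that belongs to a six-membered ring.
Check the 16 heavy atoms by environment: 1× n (aromatic, in 6-ring) → no; 11× c (aromatic, in 6-ring) → match; 3× C (acyclic) → no; 1× O (acyclic) → no.
That gives 11 matching atoms.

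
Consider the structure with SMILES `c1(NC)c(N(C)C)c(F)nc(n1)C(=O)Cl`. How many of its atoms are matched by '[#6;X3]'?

5

The query [#6;X3] means: any carbon (aromatic or not) with three total connections.
Check the 15 heavy atoms by environment: 2× n (aromatic, X2) → no; 4× c (aromatic, X3) → match; 2× N (X3) → no; 3× C (X4) → no; 1× F (X1) → no; 1× C (X3) → match; 1× O (X1) → no; 1× Cl (X1) → no.
Summing the matching environments: 4 + 1 = 5 matching atoms.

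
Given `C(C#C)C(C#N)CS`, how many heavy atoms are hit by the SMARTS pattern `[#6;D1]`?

1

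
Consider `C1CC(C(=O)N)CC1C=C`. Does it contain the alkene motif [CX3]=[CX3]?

The pattern [CX3]=[CX3] describes a non-aromatic C=C double bond between two sp2 carbons — an alkene.
The molecule carries a vinyl group (-CH=CH2), whose atoms satisfy every constraint of the query, so the pattern matches.

Yes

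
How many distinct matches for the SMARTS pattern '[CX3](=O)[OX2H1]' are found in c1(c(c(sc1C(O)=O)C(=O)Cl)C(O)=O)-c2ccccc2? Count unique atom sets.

2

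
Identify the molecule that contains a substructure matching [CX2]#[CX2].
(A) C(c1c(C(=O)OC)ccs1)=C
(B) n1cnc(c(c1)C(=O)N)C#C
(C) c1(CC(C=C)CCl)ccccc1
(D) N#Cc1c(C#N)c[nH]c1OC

B

[CX2]#[CX2] describes a carbon-carbon triple bond (an alkyne).
(A) has a vinyl group (-CH=CH2) but the C=C is a double bond; both carbons are CX3, not CX2.
(B) contains an ethynyl group (-C#CH), which satisfies every atom and bond constraint.
(C) has a vinyl group (-CH=CH2) but the C=C is a double bond; both carbons are CX3, not CX2.
(D) has a nitrile (-C#N) but the triple bond is C#N, not C#C.
So the answer is (B).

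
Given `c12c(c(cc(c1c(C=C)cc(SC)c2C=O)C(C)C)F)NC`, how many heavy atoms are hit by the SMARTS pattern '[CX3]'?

The query [CX3] means: C with X3: aliphatic carbon with exactly 3 total connections.
Check the 22 heavy atoms by environment: 10× c (aromatic, X3) → no; 1× F (X1) → no; 5× C (X4) → no; 3× C (X3) → match; 1× S (X2) → no; 1× O (X1) → no; 1× N (X3) → no.
That gives 3 matching atoms.

3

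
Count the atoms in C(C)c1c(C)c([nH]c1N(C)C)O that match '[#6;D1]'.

4

Check the 12 heavy atoms by environment: 1× n (aromatic, D2) → no; 4× c (aromatic, D3) → no; 1× N (D3) → no; 4× C (D1) → match; 1× O (D1) → no; 1× C (D2) → no.
That gives 4 matching atoms.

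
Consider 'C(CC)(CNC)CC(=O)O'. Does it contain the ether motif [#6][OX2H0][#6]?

No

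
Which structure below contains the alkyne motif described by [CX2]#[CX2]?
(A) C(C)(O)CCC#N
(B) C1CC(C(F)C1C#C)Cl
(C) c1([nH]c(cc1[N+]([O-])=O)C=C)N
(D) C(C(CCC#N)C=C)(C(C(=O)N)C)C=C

B

[CX2]#[CX2] describes a carbon-carbon triple bond (an alkyne).
(A) has a nitrile (-C#N) but the triple bond is C#N, not C#C.
(B) contains an ethynyl group (-C#CH), which satisfies every atom and bond constraint.
(C) has a vinyl group (-CH=CH2) but the C=C is a double bond; both carbons are CX3, not CX2.
(D) has a vinyl group (-CH=CH2) but the C=C is a double bond; both carbons are CX3, not CX2.
So the answer is (B).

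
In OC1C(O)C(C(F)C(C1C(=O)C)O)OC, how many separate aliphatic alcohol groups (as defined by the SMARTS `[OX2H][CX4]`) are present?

3

[OX2H][CX4] is the SMARTS for an aliphatic alcohol: a hydroxyl oxygen bound to an sp3 (X4) carbon.
The molecule carries 3 separate instances of a hydroxyl group (-OH) meeting every constraint; each maps to a distinct set of atoms, giving 3 matches.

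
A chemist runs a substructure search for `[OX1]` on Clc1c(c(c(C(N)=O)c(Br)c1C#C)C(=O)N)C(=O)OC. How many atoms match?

3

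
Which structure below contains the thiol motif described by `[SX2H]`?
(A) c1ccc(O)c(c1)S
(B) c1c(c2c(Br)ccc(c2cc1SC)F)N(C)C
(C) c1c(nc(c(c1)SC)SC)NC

A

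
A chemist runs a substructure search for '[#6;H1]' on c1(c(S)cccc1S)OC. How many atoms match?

3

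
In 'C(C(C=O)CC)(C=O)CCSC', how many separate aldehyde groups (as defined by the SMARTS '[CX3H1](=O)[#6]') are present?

2

[CX3H1](=O)[#6] is the SMARTS for an aldehyde: an sp2 carbon with one H, double-bonded to O and single-bonded to carbon.
The molecule carries 2 separate instances of an aldehyde (-CHO) meeting every constraint; each maps to a distinct set of atoms, giving 2 matches.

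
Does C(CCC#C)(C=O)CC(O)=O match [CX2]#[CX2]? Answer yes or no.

Yes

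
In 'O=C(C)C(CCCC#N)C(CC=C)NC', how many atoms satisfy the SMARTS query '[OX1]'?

1

Check the 15 heavy atoms by environment: 8× C (X4) → no; 1× C (X2) → no; 1× N (X1) → no; 1× N (X3) → no; 3× C (X3) → no; 1× O (X1) → match.
That gives 1 matching atom.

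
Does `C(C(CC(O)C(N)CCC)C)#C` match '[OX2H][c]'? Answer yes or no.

The pattern [OX2H][c] describes a hydroxyl oxygen attached to an aromatic carbon — a phenol.
The closest candidate here is a hydroxyl group (-OH), but the -OH is on an aliphatic carbon, not an aromatic c. No other fragment satisfies the full query, so there is no match.

No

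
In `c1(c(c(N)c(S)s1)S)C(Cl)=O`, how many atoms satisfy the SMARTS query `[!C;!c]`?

6

Check the 11 heavy atoms by environment: 1× s (aromatic) → match; 4× c (aromatic) → no; 1× C → no; 1× O → match; 1× Cl → match; 1× N → match; 2× S → match.
Summing the matching environments: 1 + 1 + 1 + 1 + 2 = 6 matching atoms.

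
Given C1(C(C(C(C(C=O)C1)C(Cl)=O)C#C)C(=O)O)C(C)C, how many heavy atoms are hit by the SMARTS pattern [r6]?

6

Check the 19 heavy atoms by environment: 6× C (in 6-ring) → match; 8× C (acyclic) → no; 4× O (acyclic) → no; 1× Cl (acyclic) → no.
That gives 6 matching atoms.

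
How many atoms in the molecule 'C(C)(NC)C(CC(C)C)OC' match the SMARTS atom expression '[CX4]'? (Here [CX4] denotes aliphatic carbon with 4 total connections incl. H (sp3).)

The query [CX4] means: C with X4: aliphatic carbon with exactly 4 total connections (bonds + H).
Check the 11 heavy atoms by environment: 9× C (X4) → match; 1× N (X3) → no; 1× O (X2) → no.
That gives 9 matching atoms.

9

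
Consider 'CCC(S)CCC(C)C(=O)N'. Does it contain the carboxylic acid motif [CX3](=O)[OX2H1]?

No

The pattern [CX3](=O)[OX2H1] describes an sp2 carbon double-bonded to O and single-bonded to an -OH oxygen — a carboxylic acid.
The closest candidate here is a primary amide (-C(=O)NH2), but the carbonyl is bonded to N, not to an -OH oxygen. No other fragment satisfies the full query, so there is no match.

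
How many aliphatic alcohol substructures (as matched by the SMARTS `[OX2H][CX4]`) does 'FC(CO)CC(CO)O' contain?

3

[OX2H][CX4] is the SMARTS for an aliphatic alcohol: a hydroxyl oxygen bound to an sp3 (X4) carbon.
The molecule carries 3 separate instances of a hydroxyl group (-OH) meeting every constraint; each maps to a distinct set of atoms, giving 3 matches.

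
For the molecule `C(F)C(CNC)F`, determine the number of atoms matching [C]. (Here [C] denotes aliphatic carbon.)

4

The query [C] means: uppercase C matches aliphatic (non-aromatic) carbon only.
Check the 7 heavy atoms by environment: 4× C → match; 1× N → no; 2× F → no.
That gives 4 matching atoms.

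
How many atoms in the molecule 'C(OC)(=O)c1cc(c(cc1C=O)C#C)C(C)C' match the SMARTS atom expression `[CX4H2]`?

The query [CX4H2] means: sp3 carbon (X4) with exactly two hydrogens.
Check the 17 heavy atoms by environment: 4× c (aromatic, H0, X3) → no; 2× c (aromatic, H1, X3) → no; 1× C (H0, X2) → no; 1× C (H1, X2) → no; 1× C (H1, X4) → no; 3× C (H3, X4) → no; 1× C (H0, X3) → no; 2× O (H0, X1) → no; 1× O (H0, X2) → no; 1× C (H1, X3) → no.
No environment satisfies the query, so 0 matching atoms.

0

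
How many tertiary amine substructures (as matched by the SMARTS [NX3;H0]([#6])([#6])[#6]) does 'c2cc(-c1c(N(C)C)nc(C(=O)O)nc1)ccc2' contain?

[NX3;H0]([#6])([#6])[#6] is the SMARTS for a tertiary amine: a trivalent nitrogen with no H, bonded to three carbons.
Exactly one fragment in the molecule meets all constraints, giving 1 match.

1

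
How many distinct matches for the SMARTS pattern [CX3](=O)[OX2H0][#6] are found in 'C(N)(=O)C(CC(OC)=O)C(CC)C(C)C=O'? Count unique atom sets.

[CX3](=O)[OX2H0][#6] is the SMARTS for an ester: a carbonyl carbon bonded to an oxygen that is itself bonded to carbon (no H on that O).
Exactly one fragment in the molecule meets all constraints, giving 1 match.

1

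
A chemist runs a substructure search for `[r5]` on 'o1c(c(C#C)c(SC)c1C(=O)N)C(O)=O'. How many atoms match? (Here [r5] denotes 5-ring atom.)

5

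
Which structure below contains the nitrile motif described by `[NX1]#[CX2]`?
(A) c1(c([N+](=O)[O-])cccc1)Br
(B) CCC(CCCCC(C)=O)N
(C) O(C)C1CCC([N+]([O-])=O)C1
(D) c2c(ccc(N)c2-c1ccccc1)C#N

[NX1]#[CX2] describes a nitrogen triple-bonded to a two-connected carbon (a nitrile).
(A) has a nitro group (-[N+](=O)[O-]) but there is no C#N triple bond.
(B) has a primary amino group (-NH2) but the nitrogen is NX3 (three connections), not NX1 triple-bonded.
(C) has a nitro group (-[N+](=O)[O-]) but there is no C#N triple bond.
(D) contains a nitrile (-C#N), which satisfies every atom and bond constraint.
So the answer is (D).

D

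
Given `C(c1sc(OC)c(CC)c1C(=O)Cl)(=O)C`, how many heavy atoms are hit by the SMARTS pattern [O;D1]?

Check the 15 heavy atoms by environment: 1× s (aromatic, D2) → no; 4× c (aromatic, D3) → no; 1× C (D2) → no; 3× C (D1) → no; 2× C (D3) → no; 2× O (D1) → match; 1× Cl (D1) → no; 1× O (D2) → no.
That gives 2 matching atoms.

2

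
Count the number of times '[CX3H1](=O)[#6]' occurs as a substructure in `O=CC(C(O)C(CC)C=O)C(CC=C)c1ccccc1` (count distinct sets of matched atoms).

2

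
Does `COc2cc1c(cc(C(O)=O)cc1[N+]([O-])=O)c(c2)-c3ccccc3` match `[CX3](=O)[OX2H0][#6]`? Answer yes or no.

No

The pattern [CX3](=O)[OX2H0][#6] describes a carbonyl carbon bonded to an oxygen that is itself bonded to carbon (no H on that O) — an ester.
The closest candidate here is a methoxy ether (-OCH3), but the ether oxygen is not adjacent to a C=O carbon. No other fragment satisfies the full query, so there is no match.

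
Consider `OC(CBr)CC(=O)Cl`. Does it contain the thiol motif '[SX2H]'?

The pattern [SX2H] describes an aliphatic sulfur with two connections, one being H — a thiol.
The closest candidate here is a hydroxyl group (-OH), but it is an -OH, not an -SH. No other fragment satisfies the full query, so there is no match.

No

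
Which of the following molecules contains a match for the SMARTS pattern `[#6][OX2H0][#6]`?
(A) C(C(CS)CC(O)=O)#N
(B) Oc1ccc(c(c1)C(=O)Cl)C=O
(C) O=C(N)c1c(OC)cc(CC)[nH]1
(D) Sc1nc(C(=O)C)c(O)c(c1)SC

C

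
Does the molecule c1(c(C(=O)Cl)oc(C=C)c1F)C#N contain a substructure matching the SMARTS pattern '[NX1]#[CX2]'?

The pattern [NX1]#[CX2] describes a nitrogen triple-bonded to a two-connected carbon — a nitrile.
The molecule carries a nitrile (-C#N), whose atoms satisfy every constraint of the query, so the pattern matches.

Yes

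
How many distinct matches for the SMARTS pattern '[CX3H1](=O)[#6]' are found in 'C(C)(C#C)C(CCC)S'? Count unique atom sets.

[CX3H1](=O)[#6] is the SMARTS for an aldehyde: an sp2 carbon with one H, double-bonded to O and single-bonded to carbon.
No fragment in the molecule satisfies every constraint, giving 0 matches.

0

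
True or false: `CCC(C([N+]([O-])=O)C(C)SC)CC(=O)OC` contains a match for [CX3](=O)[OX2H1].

False

The pattern [CX3](=O)[OX2H1] describes an sp2 carbon double-bonded to O and single-bonded to an -OH oxygen — a carboxylic acid.
The closest candidate here is a methyl-ester group (-C(=O)OCH3), but the singly-bonded O has no H (OX2H0, not OX2H1). No other fragment satisfies the full query, so there is no match.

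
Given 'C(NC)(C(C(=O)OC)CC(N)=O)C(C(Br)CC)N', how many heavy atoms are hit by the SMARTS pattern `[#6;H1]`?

4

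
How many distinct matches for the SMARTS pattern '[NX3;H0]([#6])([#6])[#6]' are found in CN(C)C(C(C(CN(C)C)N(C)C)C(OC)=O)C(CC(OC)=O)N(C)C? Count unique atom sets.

4

[NX3;H0]([#6])([#6])[#6] is the SMARTS for a tertiary amine: a trivalent nitrogen with no H, bonded to three carbons.
The molecule carries 4 separate instances of a dimethylamino group (-N(CH3)2) meeting every constraint; each maps to a distinct set of atoms, giving 4 matches.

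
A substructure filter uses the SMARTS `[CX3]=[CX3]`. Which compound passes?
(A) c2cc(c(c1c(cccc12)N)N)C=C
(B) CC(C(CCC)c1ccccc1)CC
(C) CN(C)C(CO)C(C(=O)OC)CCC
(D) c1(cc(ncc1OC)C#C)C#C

A

[CX3]=[CX3] describes a non-aromatic C=C double bond between two sp2 carbons (an alkene).
(A) contains a vinyl group (-CH=CH2), which satisfies every atom and bond constraint.
(B) has an ethyl group (-CH2CH3) but its C-C bond is a single bond between CX4 carbons, not CX3=CX3.
(C) has an ethyl group (-CH2CH3) but its C-C bond is a single bond between CX4 carbons, not CX3=CX3.
(D) has an ethynyl group (-C#CH) but the C-C bond is a triple bond, not a double bond.
So the answer is (A).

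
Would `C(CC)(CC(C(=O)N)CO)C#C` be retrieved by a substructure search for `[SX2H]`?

No

The pattern [SX2H] describes an aliphatic sulfur with two connections, one being H — a thiol.
The closest candidate here is a hydroxyl group (-OH), but it is an -OH, not an -SH. No other fragment satisfies the full query, so there is no match.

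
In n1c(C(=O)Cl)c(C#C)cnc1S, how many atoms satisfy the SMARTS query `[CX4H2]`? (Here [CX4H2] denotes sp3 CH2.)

0

The query [CX4H2] means: sp3 carbon (X4) with exactly two hydrogens.
Check the 12 heavy atoms by environment: 2× n (aromatic, H0, X2) → no; 3× c (aromatic, H0, X3) → no; 1× c (aromatic, H1, X3) → no; 1× C (H0, X3) → no; 1× O (H0, X1) → no; 1× Cl (H0, X1) → no; 1× C (H0, X2) → no; 1× C (H1, X2) → no; 1× S (H1, X2) → no.
No environment satisfies the query, so 0 matching atoms.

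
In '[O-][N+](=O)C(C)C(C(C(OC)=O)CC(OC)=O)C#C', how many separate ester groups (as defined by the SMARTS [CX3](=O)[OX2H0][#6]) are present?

2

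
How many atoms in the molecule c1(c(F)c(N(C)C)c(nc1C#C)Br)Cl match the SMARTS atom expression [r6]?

Check the 14 heavy atoms by environment: 1× n (aromatic, in 6-ring) → match; 5× c (aromatic, in 6-ring) → match; 1× Cl (acyclic) → no; 1× F (acyclic) → no; 1× N (acyclic) → no; 4× C (acyclic) → no; 1× Br (acyclic) → no.
Summing the matching environments: 1 + 5 = 6 matching atoms.

6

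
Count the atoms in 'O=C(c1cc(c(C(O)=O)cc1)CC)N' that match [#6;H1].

3

The query [#6;H1] means: any carbon bearing exactly one hydrogen.
Check the 14 heavy atoms by environment: 3× c (aromatic, H1) → match; 3× c (aromatic, H0) → no; 1× C (H2) → no; 1× C (H3) → no; 2× C (H0) → no; 2× O (H0) → no; 1× O (H1) → no; 1× N (H2) → no.
That gives 3 matching atoms.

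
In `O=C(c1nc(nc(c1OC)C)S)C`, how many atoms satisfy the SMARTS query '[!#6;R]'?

2

The query [!#6;R] means: non-carbon atom that is part of a ring.
Check the 13 heavy atoms by environment: 2× n (aromatic, in 6-ring) → match; 4× c (aromatic, in 6-ring) → no; 2× O (acyclic) → no; 4× C (acyclic) → no; 1× S (acyclic) → no.
That gives 2 matching atoms.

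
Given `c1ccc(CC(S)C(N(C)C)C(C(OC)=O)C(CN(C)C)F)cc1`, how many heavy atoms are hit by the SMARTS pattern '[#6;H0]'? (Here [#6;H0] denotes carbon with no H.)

2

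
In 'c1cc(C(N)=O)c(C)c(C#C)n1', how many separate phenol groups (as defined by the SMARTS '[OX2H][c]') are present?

0

[OX2H][c] is the SMARTS for a phenol: a hydroxyl oxygen attached to an aromatic carbon.
No fragment in the molecule satisfies every constraint, giving 0 matches.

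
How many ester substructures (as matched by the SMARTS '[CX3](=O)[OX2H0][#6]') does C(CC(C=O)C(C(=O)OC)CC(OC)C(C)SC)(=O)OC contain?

[CX3](=O)[OX2H0][#6] is the SMARTS for an ester: a carbonyl carbon bonded to an oxygen that is itself bonded to carbon (no H on that O).
The molecule carries 2 separate instances of a methyl-ester group (-C(=O)OCH3) meeting every constraint; each maps to a distinct set of atoms, giving 2 matches.

2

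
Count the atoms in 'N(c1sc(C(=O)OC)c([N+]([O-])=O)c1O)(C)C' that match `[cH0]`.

The query [cH0] means: aromatic carbon with no attached hydrogen (substituted or ring-fusion).
Check the 16 heavy atoms by environment: 1× s (aromatic, H0) → no; 4× c (aromatic, H0) → match; 1× O (H1) → no; 1× N (H0) → no; 3× C (H3) → no; 1× C (H0) → no; 3× O (H0) → no; 1× N (charge +1, H0) → no; 1× O (charge -1, H0) → no.
That gives 4 matching atoms.

4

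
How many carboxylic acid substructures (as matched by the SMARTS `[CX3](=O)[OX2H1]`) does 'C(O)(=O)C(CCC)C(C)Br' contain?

1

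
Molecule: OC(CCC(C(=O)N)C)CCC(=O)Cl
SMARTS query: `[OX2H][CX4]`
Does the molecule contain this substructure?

Yes

The pattern [OX2H][CX4] describes a hydroxyl oxygen bound to an sp3 (X4) carbon — an aliphatic alcohol.
The molecule carries a hydroxyl group (-OH), whose atoms satisfy every constraint of the query, so the pattern matches.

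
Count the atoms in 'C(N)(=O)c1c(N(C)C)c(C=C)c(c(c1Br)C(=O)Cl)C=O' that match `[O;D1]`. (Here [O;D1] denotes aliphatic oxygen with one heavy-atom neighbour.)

3

The query [O;D1] means: aliphatic oxygen bonded to exactly one heavy atom.
Check the 20 heavy atoms by environment: 6× c (aromatic, D3) → no; 2× C (D2) → no; 3× C (D1) → no; 1× Br (D1) → no; 2× C (D3) → no; 3× O (D1) → match; 1× Cl (D1) → no; 1× N (D3) → no; 1× N (D1) → no.
That gives 3 matching atoms.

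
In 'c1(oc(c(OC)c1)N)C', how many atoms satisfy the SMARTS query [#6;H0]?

3

Check the 9 heavy atoms by environment: 1× o (aromatic, H0) → no; 3× c (aromatic, H0) → match; 1× c (aromatic, H1) → no; 2× C (H3) → no; 1× O (H0) → no; 1× N (H2) → no.
That gives 3 matching atoms.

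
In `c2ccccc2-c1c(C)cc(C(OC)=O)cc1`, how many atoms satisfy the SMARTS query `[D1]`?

3

The query [D1] means: atom with exactly one heavy-atom neighbour (degree 1).
Check the 17 heavy atoms by environment: 8× c (aromatic, D2) → no; 4× c (aromatic, D3) → no; 2× C (D1) → match; 1× C (D3) → no; 1× O (D1) → match; 1× O (D2) → no.
Summing the matching environments: 2 + 1 = 3 matching atoms.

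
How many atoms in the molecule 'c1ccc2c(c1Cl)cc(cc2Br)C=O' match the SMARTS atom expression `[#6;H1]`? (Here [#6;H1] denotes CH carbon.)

6

Check the 14 heavy atoms by environment: 5× c (aromatic, H0) → no; 5× c (aromatic, H1) → match; 1× C (H1) → match; 1× O (H0) → no; 1× Br (H0) → no; 1× Cl (H0) → no.
Summing the matching environments: 5 + 1 = 6 matching atoms.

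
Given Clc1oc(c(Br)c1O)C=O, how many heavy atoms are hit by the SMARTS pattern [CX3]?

The query [CX3] means: C with X3: aliphatic carbon with exactly 3 total connections.
Check the 10 heavy atoms by environment: 1× o (aromatic, X2) → no; 4× c (aromatic, X3) → no; 1× C (X3) → match; 1× O (X1) → no; 1× Cl (X1) → no; 1× Br (X1) → no; 1× O (X2) → no.
That gives 1 matching atom.

1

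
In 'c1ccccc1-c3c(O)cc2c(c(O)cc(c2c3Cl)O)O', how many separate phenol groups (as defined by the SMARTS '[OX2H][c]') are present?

4

[OX2H][c] is the SMARTS for a phenol: a hydroxyl oxygen attached to an aromatic carbon.
The molecule carries 4 separate instances of a hydroxyl group (-OH) meeting every constraint; each maps to a distinct set of atoms, giving 4 matches.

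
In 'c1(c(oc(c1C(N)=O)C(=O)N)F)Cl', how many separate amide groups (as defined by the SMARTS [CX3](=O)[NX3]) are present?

[CX3](=O)[NX3] is the SMARTS for an amide: a carbonyl carbon bonded to a trivalent nitrogen.
The molecule carries 2 separate instances of a primary amide (-C(=O)NH2) meeting every constraint; each maps to a distinct set of atoms, giving 2 matches.

2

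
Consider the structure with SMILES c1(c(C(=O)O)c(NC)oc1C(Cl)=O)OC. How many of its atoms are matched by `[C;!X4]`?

Check the 15 heavy atoms by environment: 1× o (aromatic, X2) → no; 4× c (aromatic, X3) → no; 2× O (X2) → no; 2× C (X4) → no; 1× N (X3) → no; 2× C (X3) → match; 2× O (X1) → no; 1× Cl (X1) → no.
That gives 2 matching atoms.

2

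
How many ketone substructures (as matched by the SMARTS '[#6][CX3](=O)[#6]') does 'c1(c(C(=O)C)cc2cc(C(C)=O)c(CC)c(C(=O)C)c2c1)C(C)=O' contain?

4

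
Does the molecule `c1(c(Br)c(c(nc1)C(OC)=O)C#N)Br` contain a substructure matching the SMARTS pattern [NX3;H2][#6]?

No

The pattern [NX3;H2][#6] describes a trivalent nitrogen with two H attached to carbon — a primary amine.
The closest candidate here is a nitrile (-C#N), but the nitrogen is NX1 (triple-bonded), not NX3 with two H. No other fragment satisfies the full query, so there is no match.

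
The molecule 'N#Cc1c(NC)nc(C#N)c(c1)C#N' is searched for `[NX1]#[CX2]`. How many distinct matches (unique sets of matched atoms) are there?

3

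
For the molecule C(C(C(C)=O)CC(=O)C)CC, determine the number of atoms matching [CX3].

2

The query [CX3] means: C with X3: aliphatic carbon with exactly 3 total connections.
Check the 11 heavy atoms by environment: 7× C (X4) → no; 2× C (X3) → match; 2× O (X1) → no.
That gives 2 matching atoms.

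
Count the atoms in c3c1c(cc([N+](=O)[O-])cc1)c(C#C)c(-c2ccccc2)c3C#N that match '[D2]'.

Check the 23 heavy atoms by environment: 7× c (aromatic, D3) → no; 9× c (aromatic, D2) → match; 2× C (D2) → match; 1× N (D1) → no; 1× N (charge +1, D3) → no; 1× O (charge -1, D1) → no; 1× O (D1) → no; 1× C (D1) → no.
Summing the matching environments: 9 + 2 = 11 matching atoms.

11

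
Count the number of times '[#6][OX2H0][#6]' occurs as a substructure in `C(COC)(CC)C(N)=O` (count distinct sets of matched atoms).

1

[#6][OX2H0][#6] is the SMARTS for an ether: an aliphatic oxygen bridging two carbons with no H on the oxygen.
Exactly one fragment in the molecule meets all constraints, giving 1 match.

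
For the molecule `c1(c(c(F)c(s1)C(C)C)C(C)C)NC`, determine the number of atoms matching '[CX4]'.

Check the 14 heavy atoms by environment: 1× s (aromatic, X2) → no; 4× c (aromatic, X3) → no; 7× C (X4) → match; 1× N (X3) → no; 1× F (X1) → no.
That gives 7 matching atoms.

7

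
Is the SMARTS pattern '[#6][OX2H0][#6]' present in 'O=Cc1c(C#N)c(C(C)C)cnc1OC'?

Yes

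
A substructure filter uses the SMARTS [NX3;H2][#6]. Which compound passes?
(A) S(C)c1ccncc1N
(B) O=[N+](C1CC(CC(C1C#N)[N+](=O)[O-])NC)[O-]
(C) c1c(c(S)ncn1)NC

A

[NX3;H2][#6] describes a trivalent nitrogen with two H attached to carbon (a primary amine).
(A) contains a primary amino group (-NH2), which satisfies every atom and bond constraint.
(B) has a nitro group (-[N+](=O)[O-]) but the nitrogen is [N+] with no H, not NX3H2.
(C) has an N-methylamino group (-NHCH3) but the nitrogen bears two carbons and only one H (H1), not H2.
So the answer is (A).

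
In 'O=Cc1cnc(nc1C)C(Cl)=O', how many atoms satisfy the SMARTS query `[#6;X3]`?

6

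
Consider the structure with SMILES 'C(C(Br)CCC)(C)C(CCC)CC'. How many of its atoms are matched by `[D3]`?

3

The query [D3] means: atom with exactly three heavy-atom neighbours.
Check the 13 heavy atoms by environment: 5× C (D2) → no; 3× C (D3) → match; 1× Br (D1) → no; 4× C (D1) → no.
That gives 3 matching atoms.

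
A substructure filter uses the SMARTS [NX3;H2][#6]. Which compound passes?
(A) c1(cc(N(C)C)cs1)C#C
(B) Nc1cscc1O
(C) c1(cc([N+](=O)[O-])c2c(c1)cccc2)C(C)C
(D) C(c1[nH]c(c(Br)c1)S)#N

B

[NX3;H2][#6] describes a trivalent nitrogen with two H attached to carbon (a primary amine).
(A) has a dimethylamino group (-N(CH3)2) but the nitrogen has H0, not H2.
(B) contains a primary amino group (-NH2), which satisfies every atom and bond constraint.
(C) has a nitro group (-[N+](=O)[O-]) but the nitrogen is [N+] with no H, not NX3H2.
(D) has a nitrile (-C#N) but the nitrogen is NX1 (triple-bonded), not NX3 with two H.
So the answer is (B).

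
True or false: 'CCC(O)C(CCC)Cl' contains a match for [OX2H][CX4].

The pattern [OX2H][CX4] describes a hydroxyl oxygen bound to an sp3 (X4) carbon — an aliphatic alcohol.
The molecule carries a hydroxyl group (-OH), whose atoms satisfy every constraint of the query, so the pattern matches.

True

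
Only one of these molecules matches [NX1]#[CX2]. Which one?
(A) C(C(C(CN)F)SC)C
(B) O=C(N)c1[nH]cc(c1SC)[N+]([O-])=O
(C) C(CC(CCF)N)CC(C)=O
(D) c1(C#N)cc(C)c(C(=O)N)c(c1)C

D

[NX1]#[CX2] describes a nitrogen triple-bonded to a two-connected carbon (a nitrile).
(A) has a primary amino group (-NH2) but the nitrogen is NX3 (three connections), not NX1 triple-bonded.
(B) has a primary amide (-C(=O)NH2) but the nitrogen is NX3, not NX1.
(C) has a primary amino group (-NH2) but the nitrogen is NX3 (three connections), not NX1 triple-bonded.
(D) contains a nitrile (-C#N), which satisfies every atom and bond constraint.
So the answer is (D).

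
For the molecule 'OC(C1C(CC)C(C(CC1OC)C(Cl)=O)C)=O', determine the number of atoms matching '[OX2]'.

2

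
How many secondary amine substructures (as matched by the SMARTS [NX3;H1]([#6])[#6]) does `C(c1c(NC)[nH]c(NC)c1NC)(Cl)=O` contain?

3

[NX3;H1]([#6])[#6] is the SMARTS for a secondary amine: a trivalent nitrogen with one H, bonded to two carbons.
The molecule carries 3 separate instances of an N-methylamino group (-NHCH3) meeting every constraint; each maps to a distinct set of atoms, giving 3 matches.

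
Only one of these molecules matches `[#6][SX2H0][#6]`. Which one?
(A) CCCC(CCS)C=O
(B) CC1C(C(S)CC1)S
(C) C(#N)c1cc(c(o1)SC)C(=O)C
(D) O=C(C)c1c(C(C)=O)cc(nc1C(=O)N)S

C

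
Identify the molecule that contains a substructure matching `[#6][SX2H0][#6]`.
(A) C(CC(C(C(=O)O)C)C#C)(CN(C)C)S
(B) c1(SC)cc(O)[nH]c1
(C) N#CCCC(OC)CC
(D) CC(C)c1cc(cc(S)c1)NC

B

[#6][SX2H0][#6] describes an aliphatic sulfur bridging two carbons with no H on the sulfur (a thioether).
(A) has a thiol (-SH) but the sulfur has H1, not H0 bridging two carbons.
(B) contains a methylthio ether (-SCH3), which satisfies every atom and bond constraint.
(C) has a methoxy ether (-OCH3) but the bridging atom is O, not S.
(D) has a thiol (-SH) but the sulfur has H1, not H0 bridging two carbons.
So the answer is (B).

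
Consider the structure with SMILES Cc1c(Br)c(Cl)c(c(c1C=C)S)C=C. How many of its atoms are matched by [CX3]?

4

Check the 14 heavy atoms by environment: 6× c (aromatic, X3) → no; 1× S (X2) → no; 4× C (X3) → match; 1× Cl (X1) → no; 1× C (X4) → no; 1× Br (X1) → no.
That gives 4 matching atoms.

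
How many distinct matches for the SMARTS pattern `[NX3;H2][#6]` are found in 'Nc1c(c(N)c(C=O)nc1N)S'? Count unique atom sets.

3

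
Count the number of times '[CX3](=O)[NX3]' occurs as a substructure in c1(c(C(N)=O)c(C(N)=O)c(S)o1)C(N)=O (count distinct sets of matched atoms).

3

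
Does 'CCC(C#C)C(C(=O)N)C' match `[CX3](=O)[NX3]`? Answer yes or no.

The pattern [CX3](=O)[NX3] describes a carbonyl carbon bonded to a trivalent nitrogen — an amide.
The molecule carries a primary amide (-C(=O)NH2), whose atoms satisfy every constraint of the query, so the pattern matches.

Yes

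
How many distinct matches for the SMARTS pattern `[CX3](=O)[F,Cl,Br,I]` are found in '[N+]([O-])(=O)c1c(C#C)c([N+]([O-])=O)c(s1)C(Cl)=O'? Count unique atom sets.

1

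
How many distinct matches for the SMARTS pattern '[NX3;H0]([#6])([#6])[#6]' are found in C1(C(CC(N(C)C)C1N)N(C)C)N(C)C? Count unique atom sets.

3

[NX3;H0]([#6])([#6])[#6] is the SMARTS for a tertiary amine: a trivalent nitrogen with no H, bonded to three carbons.
The molecule carries 3 separate instances of a dimethylamino group (-N(CH3)2) meeting every constraint; each maps to a distinct set of atoms, giving 3 matches.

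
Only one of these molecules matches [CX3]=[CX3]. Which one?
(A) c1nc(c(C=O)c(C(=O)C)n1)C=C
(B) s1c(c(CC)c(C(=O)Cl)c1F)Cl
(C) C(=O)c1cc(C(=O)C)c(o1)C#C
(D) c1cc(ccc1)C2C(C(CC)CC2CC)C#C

A

[CX3]=[CX3] describes a non-aromatic C=C double bond between two sp2 carbons (an alkene).
(A) contains a vinyl group (-CH=CH2), which satisfies every atom and bond constraint.
(B) has an ethyl group (-CH2CH3) but its C-C bond is a single bond between CX4 carbons, not CX3=CX3.
(C) has an ethynyl group (-C#CH) but the C-C bond is a triple bond, not a double bond.
(D) has an ethynyl group (-C#CH) but the C-C bond is a triple bond, not a double bond.
So the answer is (A).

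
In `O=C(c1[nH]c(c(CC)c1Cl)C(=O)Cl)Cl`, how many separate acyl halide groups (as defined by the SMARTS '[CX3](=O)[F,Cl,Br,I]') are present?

[CX3](=O)[F,Cl,Br,I] is the SMARTS for an acyl halide: a carbonyl carbon bonded to a halogen.
The molecule carries 2 separate instances of an acyl chloride (-C(=O)Cl) meeting every constraint; each maps to a distinct set of atoms, giving 2 matches.

2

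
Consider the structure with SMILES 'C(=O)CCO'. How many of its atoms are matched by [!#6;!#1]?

2

The query [!#6;!#1] means: not carbon and not hydrogen — any heteroatom.
Check the 5 heavy atoms by environment: 3× C → no; 2× O → match.
That gives 2 matching atoms.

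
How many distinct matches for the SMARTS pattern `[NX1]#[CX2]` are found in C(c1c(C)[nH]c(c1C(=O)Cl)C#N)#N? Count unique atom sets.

[NX1]#[CX2] is the SMARTS for a nitrile: a nitrogen triple-bonded to a two-connected carbon.
The molecule carries 2 separate instances of a nitrile (-C#N) meeting every constraint; each maps to a distinct set of atoms, giving 2 matches.

2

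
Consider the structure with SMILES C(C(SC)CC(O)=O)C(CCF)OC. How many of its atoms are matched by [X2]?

Check the 14 heavy atoms by environment: 8× C (X4) → no; 1× F (X1) → no; 1× S (X2) → match; 1× C (X3) → no; 1× O (X1) → no; 2× O (X2) → match.
Summing the matching environments: 1 + 2 = 3 matching atoms.

3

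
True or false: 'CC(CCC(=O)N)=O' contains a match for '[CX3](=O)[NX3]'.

True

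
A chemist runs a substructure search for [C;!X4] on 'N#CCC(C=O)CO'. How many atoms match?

2

The query [C;!X4] means: aliphatic carbon that does not have four total connections.
Check the 8 heavy atoms by environment: 3× C (X4) → no; 1× C (X2) → match; 1× N (X1) → no; 1× O (X2) → no; 1× C (X3) → match; 1× O (X1) → no.
Summing the matching environments: 1 + 1 = 2 matching atoms.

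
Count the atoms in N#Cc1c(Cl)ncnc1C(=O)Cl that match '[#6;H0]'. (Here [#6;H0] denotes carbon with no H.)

5

The query [#6;H0] means: any carbon with no attached hydrogen.
Check the 12 heavy atoms by environment: 2× n (aromatic, H0) → no; 1× c (aromatic, H1) → no; 3× c (aromatic, H0) → match; 2× C (H0) → match; 1× N (H0) → no; 2× Cl (H0) → no; 1× O (H0) → no.
Summing the matching environments: 3 + 2 = 5 matching atoms.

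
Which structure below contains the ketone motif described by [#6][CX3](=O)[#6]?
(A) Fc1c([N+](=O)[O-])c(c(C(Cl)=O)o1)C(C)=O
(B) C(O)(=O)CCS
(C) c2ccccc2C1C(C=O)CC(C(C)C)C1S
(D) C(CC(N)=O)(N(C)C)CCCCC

A

[#6][CX3](=O)[#6] describes a carbonyl carbon (no H) flanked by two carbons (a ketone).
(A) contains an acetyl/ketone group (-C(=O)CH3), which satisfies every atom and bond constraint.
(B) has a carboxylic acid group (-C(=O)OH) but one neighbour of the carbonyl carbon is O, not C.
(C) has an aldehyde (-CHO) but the carbonyl carbon has H1, so it is not flanked by two carbons.
(D) has a primary amide (-C(=O)NH2) but one neighbour of the carbonyl carbon is N, not C.
So the answer is (A).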